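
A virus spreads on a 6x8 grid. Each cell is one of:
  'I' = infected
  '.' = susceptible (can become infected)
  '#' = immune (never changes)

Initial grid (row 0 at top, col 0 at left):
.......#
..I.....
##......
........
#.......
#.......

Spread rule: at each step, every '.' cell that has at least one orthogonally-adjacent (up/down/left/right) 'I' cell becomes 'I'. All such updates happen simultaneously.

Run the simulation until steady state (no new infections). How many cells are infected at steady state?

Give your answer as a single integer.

Answer: 43

Derivation:
Step 0 (initial): 1 infected
Step 1: +4 new -> 5 infected
Step 2: +6 new -> 11 infected
Step 3: +7 new -> 18 infected
Step 4: +8 new -> 26 infected
Step 5: +7 new -> 33 infected
Step 6: +4 new -> 37 infected
Step 7: +3 new -> 40 infected
Step 8: +2 new -> 42 infected
Step 9: +1 new -> 43 infected
Step 10: +0 new -> 43 infected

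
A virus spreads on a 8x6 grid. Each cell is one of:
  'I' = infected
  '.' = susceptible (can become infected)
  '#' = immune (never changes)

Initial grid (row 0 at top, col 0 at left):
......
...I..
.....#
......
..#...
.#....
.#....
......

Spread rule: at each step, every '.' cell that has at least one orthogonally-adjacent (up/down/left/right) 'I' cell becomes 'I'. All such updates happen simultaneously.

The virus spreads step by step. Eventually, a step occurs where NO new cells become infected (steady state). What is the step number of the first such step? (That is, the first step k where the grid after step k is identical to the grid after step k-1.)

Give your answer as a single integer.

Answer: 10

Derivation:
Step 0 (initial): 1 infected
Step 1: +4 new -> 5 infected
Step 2: +7 new -> 12 infected
Step 3: +7 new -> 19 infected
Step 4: +6 new -> 25 infected
Step 5: +6 new -> 31 infected
Step 6: +5 new -> 36 infected
Step 7: +4 new -> 40 infected
Step 8: +3 new -> 43 infected
Step 9: +1 new -> 44 infected
Step 10: +0 new -> 44 infected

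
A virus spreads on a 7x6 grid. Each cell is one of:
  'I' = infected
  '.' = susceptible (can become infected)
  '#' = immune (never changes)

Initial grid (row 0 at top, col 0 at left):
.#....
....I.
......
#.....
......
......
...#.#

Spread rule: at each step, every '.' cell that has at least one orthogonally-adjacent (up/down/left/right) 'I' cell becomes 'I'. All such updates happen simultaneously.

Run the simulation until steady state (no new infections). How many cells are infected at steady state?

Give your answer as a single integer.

Step 0 (initial): 1 infected
Step 1: +4 new -> 5 infected
Step 2: +6 new -> 11 infected
Step 3: +6 new -> 17 infected
Step 4: +6 new -> 23 infected
Step 5: +7 new -> 30 infected
Step 6: +2 new -> 32 infected
Step 7: +3 new -> 35 infected
Step 8: +2 new -> 37 infected
Step 9: +1 new -> 38 infected
Step 10: +0 new -> 38 infected

Answer: 38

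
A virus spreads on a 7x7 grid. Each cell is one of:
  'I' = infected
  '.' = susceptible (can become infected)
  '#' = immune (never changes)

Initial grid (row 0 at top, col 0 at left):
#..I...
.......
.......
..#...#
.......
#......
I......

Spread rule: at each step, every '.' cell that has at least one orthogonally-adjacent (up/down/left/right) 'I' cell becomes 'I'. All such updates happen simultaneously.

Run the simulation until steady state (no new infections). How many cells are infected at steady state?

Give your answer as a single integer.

Step 0 (initial): 2 infected
Step 1: +4 new -> 6 infected
Step 2: +7 new -> 13 infected
Step 3: +9 new -> 22 infected
Step 4: +11 new -> 33 infected
Step 5: +7 new -> 40 infected
Step 6: +3 new -> 43 infected
Step 7: +2 new -> 45 infected
Step 8: +0 new -> 45 infected

Answer: 45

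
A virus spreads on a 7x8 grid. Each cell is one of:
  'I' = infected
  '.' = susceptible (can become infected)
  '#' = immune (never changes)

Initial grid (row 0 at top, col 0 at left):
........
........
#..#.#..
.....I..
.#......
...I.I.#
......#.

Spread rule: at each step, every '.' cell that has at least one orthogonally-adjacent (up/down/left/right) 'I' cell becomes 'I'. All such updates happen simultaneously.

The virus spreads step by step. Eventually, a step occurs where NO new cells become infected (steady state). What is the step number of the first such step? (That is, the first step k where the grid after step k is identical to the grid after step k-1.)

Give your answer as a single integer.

Answer: 9

Derivation:
Step 0 (initial): 3 infected
Step 1: +9 new -> 12 infected
Step 2: +10 new -> 22 infected
Step 3: +7 new -> 29 infected
Step 4: +9 new -> 38 infected
Step 5: +6 new -> 44 infected
Step 6: +2 new -> 46 infected
Step 7: +2 new -> 48 infected
Step 8: +1 new -> 49 infected
Step 9: +0 new -> 49 infected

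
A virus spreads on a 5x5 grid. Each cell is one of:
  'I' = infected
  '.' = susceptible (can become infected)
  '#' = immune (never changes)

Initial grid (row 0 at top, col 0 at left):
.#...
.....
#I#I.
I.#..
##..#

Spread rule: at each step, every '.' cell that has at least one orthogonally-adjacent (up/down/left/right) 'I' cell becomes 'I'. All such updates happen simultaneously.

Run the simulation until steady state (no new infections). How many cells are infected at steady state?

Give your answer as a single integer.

Step 0 (initial): 3 infected
Step 1: +5 new -> 8 infected
Step 2: +6 new -> 14 infected
Step 3: +4 new -> 18 infected
Step 4: +0 new -> 18 infected

Answer: 18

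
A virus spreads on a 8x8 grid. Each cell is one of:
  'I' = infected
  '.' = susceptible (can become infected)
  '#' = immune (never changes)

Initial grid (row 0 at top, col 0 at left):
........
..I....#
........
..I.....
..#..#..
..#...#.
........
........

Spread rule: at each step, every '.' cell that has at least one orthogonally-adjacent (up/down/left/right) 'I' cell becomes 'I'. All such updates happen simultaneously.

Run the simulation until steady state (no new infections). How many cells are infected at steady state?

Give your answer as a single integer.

Answer: 59

Derivation:
Step 0 (initial): 2 infected
Step 1: +6 new -> 8 infected
Step 2: +10 new -> 18 infected
Step 3: +10 new -> 28 infected
Step 4: +8 new -> 36 infected
Step 5: +10 new -> 46 infected
Step 6: +7 new -> 53 infected
Step 7: +3 new -> 56 infected
Step 8: +2 new -> 58 infected
Step 9: +1 new -> 59 infected
Step 10: +0 new -> 59 infected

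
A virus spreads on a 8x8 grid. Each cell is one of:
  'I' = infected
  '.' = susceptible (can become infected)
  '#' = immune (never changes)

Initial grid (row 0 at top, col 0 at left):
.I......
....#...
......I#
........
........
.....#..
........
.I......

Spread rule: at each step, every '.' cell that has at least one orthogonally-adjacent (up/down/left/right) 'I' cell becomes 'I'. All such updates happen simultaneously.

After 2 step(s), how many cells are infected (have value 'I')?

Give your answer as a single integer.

Step 0 (initial): 3 infected
Step 1: +9 new -> 12 infected
Step 2: +15 new -> 27 infected

Answer: 27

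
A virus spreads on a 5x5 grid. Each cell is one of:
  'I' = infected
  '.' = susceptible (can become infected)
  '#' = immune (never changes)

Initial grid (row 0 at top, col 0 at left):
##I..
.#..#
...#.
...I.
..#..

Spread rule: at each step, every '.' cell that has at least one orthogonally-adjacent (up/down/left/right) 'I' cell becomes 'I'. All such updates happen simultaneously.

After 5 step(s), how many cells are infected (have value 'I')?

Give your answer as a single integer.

Step 0 (initial): 2 infected
Step 1: +5 new -> 7 infected
Step 2: +6 new -> 13 infected
Step 3: +3 new -> 16 infected
Step 4: +2 new -> 18 infected
Step 5: +1 new -> 19 infected

Answer: 19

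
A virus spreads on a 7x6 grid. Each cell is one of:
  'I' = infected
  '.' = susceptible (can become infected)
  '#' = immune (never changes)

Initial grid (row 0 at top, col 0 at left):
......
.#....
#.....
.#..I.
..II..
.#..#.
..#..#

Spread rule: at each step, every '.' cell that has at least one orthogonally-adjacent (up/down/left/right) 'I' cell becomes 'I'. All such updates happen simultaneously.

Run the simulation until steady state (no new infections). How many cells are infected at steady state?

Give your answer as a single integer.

Step 0 (initial): 3 infected
Step 1: +8 new -> 11 infected
Step 2: +7 new -> 18 infected
Step 3: +9 new -> 27 infected
Step 4: +4 new -> 31 infected
Step 5: +2 new -> 33 infected
Step 6: +1 new -> 34 infected
Step 7: +1 new -> 35 infected
Step 8: +0 new -> 35 infected

Answer: 35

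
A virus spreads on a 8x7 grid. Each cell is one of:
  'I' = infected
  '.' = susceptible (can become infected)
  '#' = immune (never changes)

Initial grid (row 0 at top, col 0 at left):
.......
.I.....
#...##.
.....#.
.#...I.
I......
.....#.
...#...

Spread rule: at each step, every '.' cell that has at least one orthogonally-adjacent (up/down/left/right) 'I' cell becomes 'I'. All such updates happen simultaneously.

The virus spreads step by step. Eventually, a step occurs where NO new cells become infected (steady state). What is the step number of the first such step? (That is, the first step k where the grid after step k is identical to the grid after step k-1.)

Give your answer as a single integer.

Step 0 (initial): 3 infected
Step 1: +10 new -> 13 infected
Step 2: +14 new -> 27 infected
Step 3: +12 new -> 39 infected
Step 4: +7 new -> 46 infected
Step 5: +3 new -> 49 infected
Step 6: +0 new -> 49 infected

Answer: 6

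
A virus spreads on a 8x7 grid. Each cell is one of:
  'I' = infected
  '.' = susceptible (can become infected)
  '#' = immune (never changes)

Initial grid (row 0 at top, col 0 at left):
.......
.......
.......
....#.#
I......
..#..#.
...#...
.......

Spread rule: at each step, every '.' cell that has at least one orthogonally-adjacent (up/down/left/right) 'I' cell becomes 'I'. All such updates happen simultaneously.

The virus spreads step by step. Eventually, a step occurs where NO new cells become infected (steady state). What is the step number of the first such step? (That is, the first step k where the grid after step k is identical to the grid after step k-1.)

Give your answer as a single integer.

Answer: 11

Derivation:
Step 0 (initial): 1 infected
Step 1: +3 new -> 4 infected
Step 2: +5 new -> 9 infected
Step 3: +6 new -> 15 infected
Step 4: +8 new -> 23 infected
Step 5: +6 new -> 29 infected
Step 6: +7 new -> 36 infected
Step 7: +6 new -> 42 infected
Step 8: +5 new -> 47 infected
Step 9: +3 new -> 50 infected
Step 10: +1 new -> 51 infected
Step 11: +0 new -> 51 infected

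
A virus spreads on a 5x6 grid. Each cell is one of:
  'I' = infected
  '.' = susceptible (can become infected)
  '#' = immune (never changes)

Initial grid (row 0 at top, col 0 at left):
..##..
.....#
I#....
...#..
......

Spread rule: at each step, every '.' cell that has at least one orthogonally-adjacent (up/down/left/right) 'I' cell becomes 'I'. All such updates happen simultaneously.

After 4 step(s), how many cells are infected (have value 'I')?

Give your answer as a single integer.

Answer: 14

Derivation:
Step 0 (initial): 1 infected
Step 1: +2 new -> 3 infected
Step 2: +4 new -> 7 infected
Step 3: +4 new -> 11 infected
Step 4: +3 new -> 14 infected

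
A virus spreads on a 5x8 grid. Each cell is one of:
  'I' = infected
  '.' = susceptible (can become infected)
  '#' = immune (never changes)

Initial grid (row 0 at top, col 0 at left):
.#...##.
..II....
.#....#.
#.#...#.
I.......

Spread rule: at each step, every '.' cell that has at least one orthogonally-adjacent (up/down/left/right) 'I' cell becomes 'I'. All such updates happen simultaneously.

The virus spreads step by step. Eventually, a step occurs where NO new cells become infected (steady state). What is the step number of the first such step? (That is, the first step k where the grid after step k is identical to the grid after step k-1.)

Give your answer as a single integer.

Answer: 8

Derivation:
Step 0 (initial): 3 infected
Step 1: +7 new -> 10 infected
Step 2: +7 new -> 17 infected
Step 3: +6 new -> 23 infected
Step 4: +3 new -> 26 infected
Step 5: +3 new -> 29 infected
Step 6: +2 new -> 31 infected
Step 7: +1 new -> 32 infected
Step 8: +0 new -> 32 infected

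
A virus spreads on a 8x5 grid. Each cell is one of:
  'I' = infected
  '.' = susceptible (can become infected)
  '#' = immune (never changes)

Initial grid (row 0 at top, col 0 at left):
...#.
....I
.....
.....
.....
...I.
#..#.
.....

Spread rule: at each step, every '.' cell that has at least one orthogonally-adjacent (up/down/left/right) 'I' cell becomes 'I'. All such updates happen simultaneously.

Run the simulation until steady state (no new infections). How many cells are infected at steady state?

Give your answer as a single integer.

Answer: 37

Derivation:
Step 0 (initial): 2 infected
Step 1: +6 new -> 8 infected
Step 2: +9 new -> 17 infected
Step 3: +9 new -> 26 infected
Step 4: +7 new -> 33 infected
Step 5: +4 new -> 37 infected
Step 6: +0 new -> 37 infected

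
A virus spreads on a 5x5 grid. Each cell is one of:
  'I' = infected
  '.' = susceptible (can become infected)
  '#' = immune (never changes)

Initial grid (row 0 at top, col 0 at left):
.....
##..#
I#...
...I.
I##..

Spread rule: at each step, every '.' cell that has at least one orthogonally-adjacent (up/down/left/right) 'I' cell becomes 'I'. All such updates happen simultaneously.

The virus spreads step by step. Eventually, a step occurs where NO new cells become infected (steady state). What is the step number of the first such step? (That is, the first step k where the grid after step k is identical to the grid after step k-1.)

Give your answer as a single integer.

Answer: 7

Derivation:
Step 0 (initial): 3 infected
Step 1: +5 new -> 8 infected
Step 2: +5 new -> 13 infected
Step 3: +2 new -> 15 infected
Step 4: +2 new -> 17 infected
Step 5: +1 new -> 18 infected
Step 6: +1 new -> 19 infected
Step 7: +0 new -> 19 infected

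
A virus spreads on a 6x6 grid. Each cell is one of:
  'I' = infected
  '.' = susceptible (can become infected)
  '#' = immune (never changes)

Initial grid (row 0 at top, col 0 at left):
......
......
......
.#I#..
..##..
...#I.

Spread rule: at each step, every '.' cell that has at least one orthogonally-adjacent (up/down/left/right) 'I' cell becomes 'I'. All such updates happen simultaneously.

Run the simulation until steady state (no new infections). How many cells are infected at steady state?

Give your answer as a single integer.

Step 0 (initial): 2 infected
Step 1: +3 new -> 5 infected
Step 2: +5 new -> 10 infected
Step 3: +6 new -> 16 infected
Step 4: +6 new -> 22 infected
Step 5: +4 new -> 26 infected
Step 6: +3 new -> 29 infected
Step 7: +1 new -> 30 infected
Step 8: +1 new -> 31 infected
Step 9: +0 new -> 31 infected

Answer: 31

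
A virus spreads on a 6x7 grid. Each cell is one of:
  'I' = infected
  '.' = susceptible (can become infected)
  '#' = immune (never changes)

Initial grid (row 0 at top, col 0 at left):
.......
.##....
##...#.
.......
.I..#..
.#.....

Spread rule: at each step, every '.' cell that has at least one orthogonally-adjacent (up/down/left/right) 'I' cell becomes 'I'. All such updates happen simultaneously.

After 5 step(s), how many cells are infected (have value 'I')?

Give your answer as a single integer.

Step 0 (initial): 1 infected
Step 1: +3 new -> 4 infected
Step 2: +5 new -> 9 infected
Step 3: +3 new -> 12 infected
Step 4: +3 new -> 15 infected
Step 5: +4 new -> 19 infected

Answer: 19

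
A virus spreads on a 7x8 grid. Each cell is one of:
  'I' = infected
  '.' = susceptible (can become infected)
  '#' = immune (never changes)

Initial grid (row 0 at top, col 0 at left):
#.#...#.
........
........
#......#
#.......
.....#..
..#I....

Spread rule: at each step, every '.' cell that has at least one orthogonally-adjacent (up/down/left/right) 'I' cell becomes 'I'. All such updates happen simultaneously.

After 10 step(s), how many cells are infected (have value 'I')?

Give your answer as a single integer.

Answer: 48

Derivation:
Step 0 (initial): 1 infected
Step 1: +2 new -> 3 infected
Step 2: +4 new -> 7 infected
Step 3: +5 new -> 12 infected
Step 4: +9 new -> 21 infected
Step 5: +8 new -> 29 infected
Step 6: +7 new -> 36 infected
Step 7: +5 new -> 41 infected
Step 8: +5 new -> 46 infected
Step 9: +1 new -> 47 infected
Step 10: +1 new -> 48 infected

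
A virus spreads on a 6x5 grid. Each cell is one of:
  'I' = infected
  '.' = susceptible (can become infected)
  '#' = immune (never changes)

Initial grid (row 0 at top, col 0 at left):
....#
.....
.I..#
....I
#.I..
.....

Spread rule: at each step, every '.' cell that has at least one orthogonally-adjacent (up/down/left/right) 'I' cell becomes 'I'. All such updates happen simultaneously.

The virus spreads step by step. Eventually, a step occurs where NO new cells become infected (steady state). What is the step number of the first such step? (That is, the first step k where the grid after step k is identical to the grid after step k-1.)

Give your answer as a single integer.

Answer: 5

Derivation:
Step 0 (initial): 3 infected
Step 1: +10 new -> 13 infected
Step 2: +8 new -> 21 infected
Step 3: +4 new -> 25 infected
Step 4: +2 new -> 27 infected
Step 5: +0 new -> 27 infected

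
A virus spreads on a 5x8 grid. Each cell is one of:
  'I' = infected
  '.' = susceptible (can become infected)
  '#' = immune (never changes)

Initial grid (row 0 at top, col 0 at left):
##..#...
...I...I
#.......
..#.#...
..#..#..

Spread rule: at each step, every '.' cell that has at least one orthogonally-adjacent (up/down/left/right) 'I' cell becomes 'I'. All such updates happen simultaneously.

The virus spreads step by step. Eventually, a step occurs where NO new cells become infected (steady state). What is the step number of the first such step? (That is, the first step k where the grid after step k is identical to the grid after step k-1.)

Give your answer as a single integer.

Answer: 7

Derivation:
Step 0 (initial): 2 infected
Step 1: +7 new -> 9 infected
Step 2: +9 new -> 18 infected
Step 3: +7 new -> 25 infected
Step 4: +4 new -> 29 infected
Step 5: +2 new -> 31 infected
Step 6: +1 new -> 32 infected
Step 7: +0 new -> 32 infected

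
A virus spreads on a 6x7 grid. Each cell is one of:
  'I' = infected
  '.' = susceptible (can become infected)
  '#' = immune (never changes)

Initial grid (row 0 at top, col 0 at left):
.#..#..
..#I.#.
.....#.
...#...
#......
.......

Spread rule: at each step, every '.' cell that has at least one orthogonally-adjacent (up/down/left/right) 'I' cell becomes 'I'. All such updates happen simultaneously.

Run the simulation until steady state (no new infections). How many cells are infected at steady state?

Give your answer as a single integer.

Step 0 (initial): 1 infected
Step 1: +3 new -> 4 infected
Step 2: +3 new -> 7 infected
Step 3: +3 new -> 10 infected
Step 4: +6 new -> 16 infected
Step 5: +8 new -> 24 infected
Step 6: +6 new -> 30 infected
Step 7: +3 new -> 33 infected
Step 8: +1 new -> 34 infected
Step 9: +1 new -> 35 infected
Step 10: +0 new -> 35 infected

Answer: 35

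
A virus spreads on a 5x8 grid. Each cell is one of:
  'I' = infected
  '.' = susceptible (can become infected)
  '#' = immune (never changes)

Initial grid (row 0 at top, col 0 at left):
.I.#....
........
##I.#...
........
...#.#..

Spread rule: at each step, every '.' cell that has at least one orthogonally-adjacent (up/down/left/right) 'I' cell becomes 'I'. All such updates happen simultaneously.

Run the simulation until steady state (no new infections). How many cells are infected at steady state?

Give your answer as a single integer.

Step 0 (initial): 2 infected
Step 1: +6 new -> 8 infected
Step 2: +5 new -> 13 infected
Step 3: +4 new -> 17 infected
Step 4: +5 new -> 22 infected
Step 5: +4 new -> 26 infected
Step 6: +5 new -> 31 infected
Step 7: +3 new -> 34 infected
Step 8: +0 new -> 34 infected

Answer: 34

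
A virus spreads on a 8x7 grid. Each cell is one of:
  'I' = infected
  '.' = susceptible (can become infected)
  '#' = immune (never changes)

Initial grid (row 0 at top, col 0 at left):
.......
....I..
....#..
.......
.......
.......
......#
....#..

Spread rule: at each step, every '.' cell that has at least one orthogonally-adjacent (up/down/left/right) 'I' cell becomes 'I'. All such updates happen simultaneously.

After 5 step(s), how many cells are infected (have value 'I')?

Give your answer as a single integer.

Answer: 33

Derivation:
Step 0 (initial): 1 infected
Step 1: +3 new -> 4 infected
Step 2: +6 new -> 10 infected
Step 3: +7 new -> 17 infected
Step 4: +8 new -> 25 infected
Step 5: +8 new -> 33 infected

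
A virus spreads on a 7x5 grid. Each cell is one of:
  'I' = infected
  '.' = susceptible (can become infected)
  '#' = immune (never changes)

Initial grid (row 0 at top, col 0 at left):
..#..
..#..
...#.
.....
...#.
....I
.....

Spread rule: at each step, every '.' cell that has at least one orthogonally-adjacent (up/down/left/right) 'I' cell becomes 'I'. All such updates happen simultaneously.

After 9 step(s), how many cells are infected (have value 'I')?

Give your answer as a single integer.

Answer: 31

Derivation:
Step 0 (initial): 1 infected
Step 1: +3 new -> 4 infected
Step 2: +3 new -> 7 infected
Step 3: +5 new -> 12 infected
Step 4: +5 new -> 17 infected
Step 5: +6 new -> 23 infected
Step 6: +3 new -> 26 infected
Step 7: +2 new -> 28 infected
Step 8: +2 new -> 30 infected
Step 9: +1 new -> 31 infected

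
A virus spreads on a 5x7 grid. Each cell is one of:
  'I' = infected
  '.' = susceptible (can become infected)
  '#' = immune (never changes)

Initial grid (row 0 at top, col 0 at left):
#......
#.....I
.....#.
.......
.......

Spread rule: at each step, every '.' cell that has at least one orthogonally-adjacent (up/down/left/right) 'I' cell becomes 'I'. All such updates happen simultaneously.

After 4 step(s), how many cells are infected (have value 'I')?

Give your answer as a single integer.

Answer: 17

Derivation:
Step 0 (initial): 1 infected
Step 1: +3 new -> 4 infected
Step 2: +3 new -> 7 infected
Step 3: +5 new -> 12 infected
Step 4: +5 new -> 17 infected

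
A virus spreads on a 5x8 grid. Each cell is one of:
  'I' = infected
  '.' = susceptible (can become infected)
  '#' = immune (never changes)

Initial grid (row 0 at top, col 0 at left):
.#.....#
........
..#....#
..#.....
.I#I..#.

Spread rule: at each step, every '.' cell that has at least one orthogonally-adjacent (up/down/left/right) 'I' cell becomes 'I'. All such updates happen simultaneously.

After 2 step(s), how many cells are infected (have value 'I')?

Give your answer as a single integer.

Step 0 (initial): 2 infected
Step 1: +4 new -> 6 infected
Step 2: +5 new -> 11 infected

Answer: 11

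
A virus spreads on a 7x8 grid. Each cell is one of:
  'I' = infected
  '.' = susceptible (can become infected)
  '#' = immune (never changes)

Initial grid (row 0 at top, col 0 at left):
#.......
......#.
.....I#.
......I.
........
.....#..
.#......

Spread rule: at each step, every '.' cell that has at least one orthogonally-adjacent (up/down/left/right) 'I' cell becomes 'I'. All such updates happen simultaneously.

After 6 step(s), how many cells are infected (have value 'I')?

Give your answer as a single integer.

Step 0 (initial): 2 infected
Step 1: +5 new -> 7 infected
Step 2: +8 new -> 15 infected
Step 3: +9 new -> 24 infected
Step 4: +9 new -> 33 infected
Step 5: +7 new -> 40 infected
Step 6: +6 new -> 46 infected

Answer: 46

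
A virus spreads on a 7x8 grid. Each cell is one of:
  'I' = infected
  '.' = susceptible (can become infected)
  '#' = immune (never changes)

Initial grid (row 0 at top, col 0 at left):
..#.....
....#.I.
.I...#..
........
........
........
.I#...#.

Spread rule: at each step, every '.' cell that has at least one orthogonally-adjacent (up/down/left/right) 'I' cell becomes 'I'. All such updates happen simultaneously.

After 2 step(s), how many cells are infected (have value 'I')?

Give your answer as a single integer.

Step 0 (initial): 3 infected
Step 1: +10 new -> 13 infected
Step 2: +13 new -> 26 infected

Answer: 26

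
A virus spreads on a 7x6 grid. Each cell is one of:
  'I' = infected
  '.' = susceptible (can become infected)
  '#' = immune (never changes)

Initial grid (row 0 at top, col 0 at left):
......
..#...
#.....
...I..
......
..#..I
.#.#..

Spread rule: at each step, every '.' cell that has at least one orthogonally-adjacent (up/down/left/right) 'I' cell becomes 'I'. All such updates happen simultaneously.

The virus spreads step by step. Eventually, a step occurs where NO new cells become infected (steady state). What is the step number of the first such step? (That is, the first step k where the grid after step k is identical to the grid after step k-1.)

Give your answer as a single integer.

Answer: 7

Derivation:
Step 0 (initial): 2 infected
Step 1: +7 new -> 9 infected
Step 2: +9 new -> 18 infected
Step 3: +6 new -> 24 infected
Step 4: +6 new -> 30 infected
Step 5: +4 new -> 34 infected
Step 6: +2 new -> 36 infected
Step 7: +0 new -> 36 infected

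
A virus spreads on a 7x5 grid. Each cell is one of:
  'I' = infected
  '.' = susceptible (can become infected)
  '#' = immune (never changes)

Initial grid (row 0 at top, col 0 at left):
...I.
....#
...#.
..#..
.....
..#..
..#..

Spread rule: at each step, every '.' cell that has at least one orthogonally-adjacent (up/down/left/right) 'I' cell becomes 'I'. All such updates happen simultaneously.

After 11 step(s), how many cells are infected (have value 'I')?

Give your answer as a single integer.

Answer: 30

Derivation:
Step 0 (initial): 1 infected
Step 1: +3 new -> 4 infected
Step 2: +2 new -> 6 infected
Step 3: +3 new -> 9 infected
Step 4: +2 new -> 11 infected
Step 5: +2 new -> 13 infected
Step 6: +2 new -> 15 infected
Step 7: +3 new -> 18 infected
Step 8: +3 new -> 21 infected
Step 9: +4 new -> 25 infected
Step 10: +3 new -> 28 infected
Step 11: +2 new -> 30 infected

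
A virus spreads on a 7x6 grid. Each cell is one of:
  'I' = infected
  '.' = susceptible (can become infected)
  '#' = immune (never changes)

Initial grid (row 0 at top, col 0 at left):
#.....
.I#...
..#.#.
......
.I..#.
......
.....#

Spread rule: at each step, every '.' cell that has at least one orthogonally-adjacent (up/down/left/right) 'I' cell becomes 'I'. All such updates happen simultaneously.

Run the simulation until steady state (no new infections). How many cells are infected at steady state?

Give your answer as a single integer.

Answer: 36

Derivation:
Step 0 (initial): 2 infected
Step 1: +7 new -> 9 infected
Step 2: +8 new -> 17 infected
Step 3: +5 new -> 22 infected
Step 4: +6 new -> 28 infected
Step 5: +5 new -> 33 infected
Step 6: +3 new -> 36 infected
Step 7: +0 new -> 36 infected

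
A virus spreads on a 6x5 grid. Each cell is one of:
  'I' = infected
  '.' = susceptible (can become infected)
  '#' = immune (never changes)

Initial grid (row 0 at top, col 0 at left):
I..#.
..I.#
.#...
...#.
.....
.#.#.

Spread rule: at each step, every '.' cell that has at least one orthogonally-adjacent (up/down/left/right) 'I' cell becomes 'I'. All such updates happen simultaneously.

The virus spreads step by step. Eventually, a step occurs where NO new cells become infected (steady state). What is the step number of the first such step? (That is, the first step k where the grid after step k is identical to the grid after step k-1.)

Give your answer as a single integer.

Step 0 (initial): 2 infected
Step 1: +6 new -> 8 infected
Step 2: +3 new -> 11 infected
Step 3: +4 new -> 15 infected
Step 4: +5 new -> 20 infected
Step 5: +2 new -> 22 infected
Step 6: +1 new -> 23 infected
Step 7: +0 new -> 23 infected

Answer: 7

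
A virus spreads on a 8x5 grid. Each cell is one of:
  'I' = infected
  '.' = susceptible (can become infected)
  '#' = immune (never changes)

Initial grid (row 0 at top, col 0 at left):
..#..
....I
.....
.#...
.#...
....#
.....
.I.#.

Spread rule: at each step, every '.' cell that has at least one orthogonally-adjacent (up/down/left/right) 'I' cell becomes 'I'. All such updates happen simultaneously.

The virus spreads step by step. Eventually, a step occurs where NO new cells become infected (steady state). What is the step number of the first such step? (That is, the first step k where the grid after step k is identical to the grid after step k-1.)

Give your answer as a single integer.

Answer: 6

Derivation:
Step 0 (initial): 2 infected
Step 1: +6 new -> 8 infected
Step 2: +7 new -> 15 infected
Step 3: +7 new -> 22 infected
Step 4: +9 new -> 31 infected
Step 5: +4 new -> 35 infected
Step 6: +0 new -> 35 infected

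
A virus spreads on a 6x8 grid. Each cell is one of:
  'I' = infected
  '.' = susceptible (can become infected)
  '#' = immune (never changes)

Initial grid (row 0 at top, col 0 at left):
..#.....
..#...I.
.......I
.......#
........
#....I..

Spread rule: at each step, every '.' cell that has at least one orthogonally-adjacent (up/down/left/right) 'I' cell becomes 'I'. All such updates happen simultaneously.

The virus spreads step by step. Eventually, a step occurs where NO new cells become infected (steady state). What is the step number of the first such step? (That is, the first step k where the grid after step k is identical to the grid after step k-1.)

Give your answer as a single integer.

Answer: 10

Derivation:
Step 0 (initial): 3 infected
Step 1: +7 new -> 10 infected
Step 2: +10 new -> 20 infected
Step 3: +7 new -> 27 infected
Step 4: +5 new -> 32 infected
Step 5: +3 new -> 35 infected
Step 6: +3 new -> 38 infected
Step 7: +3 new -> 41 infected
Step 8: +2 new -> 43 infected
Step 9: +1 new -> 44 infected
Step 10: +0 new -> 44 infected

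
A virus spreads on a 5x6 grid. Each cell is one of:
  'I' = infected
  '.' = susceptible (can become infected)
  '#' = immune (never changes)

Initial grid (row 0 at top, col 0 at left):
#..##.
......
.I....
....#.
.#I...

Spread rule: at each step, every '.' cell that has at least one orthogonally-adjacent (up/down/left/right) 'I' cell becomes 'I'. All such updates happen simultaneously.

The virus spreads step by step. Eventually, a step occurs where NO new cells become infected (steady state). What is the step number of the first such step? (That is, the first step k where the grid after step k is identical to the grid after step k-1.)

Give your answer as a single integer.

Answer: 7

Derivation:
Step 0 (initial): 2 infected
Step 1: +6 new -> 8 infected
Step 2: +7 new -> 15 infected
Step 3: +5 new -> 20 infected
Step 4: +3 new -> 23 infected
Step 5: +1 new -> 24 infected
Step 6: +1 new -> 25 infected
Step 7: +0 new -> 25 infected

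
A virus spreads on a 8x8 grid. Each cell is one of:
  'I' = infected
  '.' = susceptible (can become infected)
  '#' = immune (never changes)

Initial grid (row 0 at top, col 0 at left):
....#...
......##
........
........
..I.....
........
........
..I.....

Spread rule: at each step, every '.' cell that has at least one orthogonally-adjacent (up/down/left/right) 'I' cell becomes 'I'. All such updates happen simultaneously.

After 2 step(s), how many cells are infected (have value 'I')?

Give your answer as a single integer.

Step 0 (initial): 2 infected
Step 1: +7 new -> 9 infected
Step 2: +11 new -> 20 infected

Answer: 20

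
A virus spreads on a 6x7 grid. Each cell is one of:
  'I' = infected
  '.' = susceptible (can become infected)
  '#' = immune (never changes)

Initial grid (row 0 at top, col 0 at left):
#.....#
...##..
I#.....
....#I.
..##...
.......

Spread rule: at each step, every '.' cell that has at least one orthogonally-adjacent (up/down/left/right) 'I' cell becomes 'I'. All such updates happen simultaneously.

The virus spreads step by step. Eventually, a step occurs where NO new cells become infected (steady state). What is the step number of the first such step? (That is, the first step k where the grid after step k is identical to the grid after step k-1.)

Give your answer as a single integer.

Step 0 (initial): 2 infected
Step 1: +5 new -> 7 infected
Step 2: +9 new -> 16 infected
Step 3: +10 new -> 26 infected
Step 4: +6 new -> 32 infected
Step 5: +2 new -> 34 infected
Step 6: +0 new -> 34 infected

Answer: 6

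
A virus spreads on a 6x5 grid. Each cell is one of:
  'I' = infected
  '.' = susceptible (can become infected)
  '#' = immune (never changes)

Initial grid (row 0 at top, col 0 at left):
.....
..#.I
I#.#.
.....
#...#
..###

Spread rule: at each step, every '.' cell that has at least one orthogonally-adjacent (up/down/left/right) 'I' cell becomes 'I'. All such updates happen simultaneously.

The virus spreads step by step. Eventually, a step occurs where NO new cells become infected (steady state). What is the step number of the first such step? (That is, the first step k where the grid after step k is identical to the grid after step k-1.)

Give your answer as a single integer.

Answer: 6

Derivation:
Step 0 (initial): 2 infected
Step 1: +5 new -> 7 infected
Step 2: +5 new -> 12 infected
Step 3: +5 new -> 17 infected
Step 4: +4 new -> 21 infected
Step 5: +1 new -> 22 infected
Step 6: +0 new -> 22 infected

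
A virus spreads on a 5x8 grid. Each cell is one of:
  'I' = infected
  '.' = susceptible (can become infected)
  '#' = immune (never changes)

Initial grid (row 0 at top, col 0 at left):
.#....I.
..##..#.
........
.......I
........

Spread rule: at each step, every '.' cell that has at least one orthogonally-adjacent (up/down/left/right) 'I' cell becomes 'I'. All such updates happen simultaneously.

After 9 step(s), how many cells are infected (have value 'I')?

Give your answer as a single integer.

Step 0 (initial): 2 infected
Step 1: +5 new -> 7 infected
Step 2: +6 new -> 13 infected
Step 3: +5 new -> 18 infected
Step 4: +4 new -> 22 infected
Step 5: +3 new -> 25 infected
Step 6: +3 new -> 28 infected
Step 7: +3 new -> 31 infected
Step 8: +3 new -> 34 infected
Step 9: +1 new -> 35 infected

Answer: 35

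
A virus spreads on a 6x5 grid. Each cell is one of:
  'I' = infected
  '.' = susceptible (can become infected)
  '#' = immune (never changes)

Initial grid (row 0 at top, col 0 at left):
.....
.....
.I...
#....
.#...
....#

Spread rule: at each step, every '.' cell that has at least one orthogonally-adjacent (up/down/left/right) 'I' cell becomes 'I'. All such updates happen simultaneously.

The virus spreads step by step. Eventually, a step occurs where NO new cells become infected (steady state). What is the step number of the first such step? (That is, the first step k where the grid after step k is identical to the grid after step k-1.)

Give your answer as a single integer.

Step 0 (initial): 1 infected
Step 1: +4 new -> 5 infected
Step 2: +5 new -> 10 infected
Step 3: +6 new -> 16 infected
Step 4: +5 new -> 21 infected
Step 5: +4 new -> 25 infected
Step 6: +1 new -> 26 infected
Step 7: +1 new -> 27 infected
Step 8: +0 new -> 27 infected

Answer: 8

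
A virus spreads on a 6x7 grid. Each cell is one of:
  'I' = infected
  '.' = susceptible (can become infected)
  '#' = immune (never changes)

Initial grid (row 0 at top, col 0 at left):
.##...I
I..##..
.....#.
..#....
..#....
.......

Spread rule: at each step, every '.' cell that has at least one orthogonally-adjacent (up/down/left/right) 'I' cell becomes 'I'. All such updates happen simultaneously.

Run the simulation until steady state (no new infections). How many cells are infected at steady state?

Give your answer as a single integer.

Step 0 (initial): 2 infected
Step 1: +5 new -> 7 infected
Step 2: +6 new -> 13 infected
Step 3: +5 new -> 18 infected
Step 4: +5 new -> 23 infected
Step 5: +6 new -> 29 infected
Step 6: +4 new -> 33 infected
Step 7: +2 new -> 35 infected
Step 8: +0 new -> 35 infected

Answer: 35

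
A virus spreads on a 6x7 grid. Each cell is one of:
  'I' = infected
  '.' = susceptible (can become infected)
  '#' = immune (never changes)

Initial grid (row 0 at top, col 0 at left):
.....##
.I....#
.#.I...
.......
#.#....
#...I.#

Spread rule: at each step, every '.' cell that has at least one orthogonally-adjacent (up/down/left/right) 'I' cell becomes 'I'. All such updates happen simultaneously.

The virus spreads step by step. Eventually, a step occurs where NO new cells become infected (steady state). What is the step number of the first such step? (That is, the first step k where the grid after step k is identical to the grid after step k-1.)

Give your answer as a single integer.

Answer: 5

Derivation:
Step 0 (initial): 3 infected
Step 1: +10 new -> 13 infected
Step 2: +11 new -> 24 infected
Step 3: +8 new -> 32 infected
Step 4: +2 new -> 34 infected
Step 5: +0 new -> 34 infected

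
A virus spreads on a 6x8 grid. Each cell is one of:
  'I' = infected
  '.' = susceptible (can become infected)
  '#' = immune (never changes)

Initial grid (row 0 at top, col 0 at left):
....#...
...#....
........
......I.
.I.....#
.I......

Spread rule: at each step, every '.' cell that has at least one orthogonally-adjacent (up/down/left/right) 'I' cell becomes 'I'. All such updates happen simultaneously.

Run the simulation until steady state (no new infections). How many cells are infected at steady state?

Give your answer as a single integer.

Step 0 (initial): 3 infected
Step 1: +9 new -> 12 infected
Step 2: +11 new -> 23 infected
Step 3: +12 new -> 35 infected
Step 4: +7 new -> 42 infected
Step 5: +2 new -> 44 infected
Step 6: +1 new -> 45 infected
Step 7: +0 new -> 45 infected

Answer: 45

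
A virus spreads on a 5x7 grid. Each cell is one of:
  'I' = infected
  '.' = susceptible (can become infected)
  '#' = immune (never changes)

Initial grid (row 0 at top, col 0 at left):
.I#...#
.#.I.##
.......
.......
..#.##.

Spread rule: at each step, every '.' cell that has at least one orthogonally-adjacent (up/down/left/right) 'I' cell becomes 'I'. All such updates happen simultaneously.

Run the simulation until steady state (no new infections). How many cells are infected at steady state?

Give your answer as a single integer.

Step 0 (initial): 2 infected
Step 1: +5 new -> 7 infected
Step 2: +5 new -> 12 infected
Step 3: +7 new -> 19 infected
Step 4: +4 new -> 23 infected
Step 5: +3 new -> 26 infected
Step 6: +1 new -> 27 infected
Step 7: +0 new -> 27 infected

Answer: 27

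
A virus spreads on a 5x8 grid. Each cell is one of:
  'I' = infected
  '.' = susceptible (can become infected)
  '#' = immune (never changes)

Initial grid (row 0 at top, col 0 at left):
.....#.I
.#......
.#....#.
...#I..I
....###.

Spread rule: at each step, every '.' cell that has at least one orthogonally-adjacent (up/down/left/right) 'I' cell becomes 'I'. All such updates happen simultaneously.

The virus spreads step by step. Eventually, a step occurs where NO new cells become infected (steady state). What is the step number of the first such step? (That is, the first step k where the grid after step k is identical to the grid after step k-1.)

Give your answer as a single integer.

Step 0 (initial): 3 infected
Step 1: +7 new -> 10 infected
Step 2: +4 new -> 14 infected
Step 3: +4 new -> 18 infected
Step 4: +3 new -> 21 infected
Step 5: +3 new -> 24 infected
Step 6: +4 new -> 28 infected
Step 7: +3 new -> 31 infected
Step 8: +1 new -> 32 infected
Step 9: +0 new -> 32 infected

Answer: 9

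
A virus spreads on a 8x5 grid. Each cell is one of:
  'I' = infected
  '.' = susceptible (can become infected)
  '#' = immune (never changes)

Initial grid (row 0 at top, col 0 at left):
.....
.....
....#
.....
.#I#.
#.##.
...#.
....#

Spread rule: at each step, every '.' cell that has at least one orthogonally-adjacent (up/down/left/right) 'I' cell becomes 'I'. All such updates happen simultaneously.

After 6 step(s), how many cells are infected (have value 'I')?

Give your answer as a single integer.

Answer: 24

Derivation:
Step 0 (initial): 1 infected
Step 1: +1 new -> 2 infected
Step 2: +3 new -> 5 infected
Step 3: +5 new -> 10 infected
Step 4: +6 new -> 16 infected
Step 5: +5 new -> 21 infected
Step 6: +3 new -> 24 infected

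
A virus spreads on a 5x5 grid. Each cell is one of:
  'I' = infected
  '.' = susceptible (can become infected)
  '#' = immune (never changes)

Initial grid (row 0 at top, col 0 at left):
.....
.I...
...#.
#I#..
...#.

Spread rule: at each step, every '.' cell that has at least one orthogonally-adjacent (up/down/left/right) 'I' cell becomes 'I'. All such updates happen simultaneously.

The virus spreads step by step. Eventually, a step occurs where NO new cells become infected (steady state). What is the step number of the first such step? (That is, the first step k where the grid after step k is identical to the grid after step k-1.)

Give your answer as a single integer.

Step 0 (initial): 2 infected
Step 1: +5 new -> 7 infected
Step 2: +7 new -> 14 infected
Step 3: +2 new -> 16 infected
Step 4: +2 new -> 18 infected
Step 5: +1 new -> 19 infected
Step 6: +2 new -> 21 infected
Step 7: +0 new -> 21 infected

Answer: 7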